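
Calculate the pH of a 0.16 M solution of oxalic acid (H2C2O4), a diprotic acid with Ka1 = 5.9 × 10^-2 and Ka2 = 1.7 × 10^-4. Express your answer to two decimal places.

pH = 1.14

Since Ka1 ≫ Ka2, the first ionization dominates [H+].
Ka1 = x²/(0.16 − x) = 5.9 × 10^-2
Solving the quadratic: x = (−Ka1 + √(Ka1² + 4·Ka1·C₀))/2 = 7.20 × 10^-2 M
pH = −log(7.20 × 10^-2) = 1.14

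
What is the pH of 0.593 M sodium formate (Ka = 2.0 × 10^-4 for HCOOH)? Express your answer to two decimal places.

pH = 8.74

HCOO- is the conjugate base of the weak acid HCOOH.
Kb = Kw/Ka = 1.0×10^-14 / 2.0 × 10^-4 = 5.00 × 10^-11
Kb = x²/(0.593 − x) = 5.00 × 10^-11
Since Kb ≪ C₀, x ≈ √(Kb·C₀) = 5.45 × 10^-6 M.
(x/C₀ = 0.00092% < 5%, so the approximation holds.)
pOH = 5.26, so pH = 14.00 − pOH = 8.74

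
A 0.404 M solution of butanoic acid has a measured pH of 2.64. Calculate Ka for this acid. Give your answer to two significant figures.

Ka = 1.3 × 10^-5

[H+] = 10^(-2.64) = 2.29 × 10^-3 M
At equilibrium [HA] = 0.404 − 2.29 × 10^-3 = 4.02 × 10^-1 M
Ka = [H+][A-]/[HA] = (2.29 × 10^-3)² / 4.02 × 10^-1 = 1.3 × 10^-5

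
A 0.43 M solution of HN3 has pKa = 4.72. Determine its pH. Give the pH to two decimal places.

HN3 ⇌ N3- + H+
Ka = 10^(−4.72) = 1.91 × 10^-5
From the ICE table, Ka = [H+]²/(0.43 − [H+]) = 1.91 × 10^-5.
Assume [H+] ≪ 0.43: [H+] ≈ √(1.91 × 10^-5 × 0.43) = 2.87 × 10^-3 M
Check: 0.67% ionized — well under 5%, approximation valid.
pH = −log[H+] = −log(2.87 × 10^-3) = 2.54

pH = 2.54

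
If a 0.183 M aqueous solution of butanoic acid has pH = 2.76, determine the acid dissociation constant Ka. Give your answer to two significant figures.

[H+] = 10^(-2.76) = 1.74 × 10^-3 M
At equilibrium [HA] = 0.183 − 1.74 × 10^-3 = 1.81 × 10^-1 M
Ka = [H+][A-]/[HA] = (1.74 × 10^-3)² / 1.81 × 10^-1 = 1.7 × 10^-5

Ka = 1.7 × 10^-5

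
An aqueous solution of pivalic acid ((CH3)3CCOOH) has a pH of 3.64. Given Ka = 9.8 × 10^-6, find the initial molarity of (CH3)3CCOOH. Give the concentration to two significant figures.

[H+] = 10^(-3.64) = 2.29 × 10^-4 M = x
Ka = x²/(C₀ − x) ⇒ C₀ = x + x²/Ka
C₀ = 2.29 × 10^-4 + (2.29 × 10^-4)²/(9.8 × 10^-6) = 5.58 × 10^-3 M

C₀ = 5.6 × 10^-3 M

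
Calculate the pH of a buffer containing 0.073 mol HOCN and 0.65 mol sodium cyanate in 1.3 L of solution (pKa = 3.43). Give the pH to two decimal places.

pH = 4.38

Using pH = pKa + log([base]/[acid]) with [base]/[acid] = 0.65/0.073:
pH = 3.43 + (+0.950) = 4.38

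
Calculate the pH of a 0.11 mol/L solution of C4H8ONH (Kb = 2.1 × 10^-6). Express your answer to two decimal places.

pH = 10.68

C4H8ONH + H2O ⇌ C4H8ONH2+ + OH-
Kb = [OH-]²/(0.11 − [OH-]) = 2.1 × 10^-6
Assume [OH-] ≪ 0.11: [OH-] ≈ √(2.1 × 10^-6 × 0.11) = 4.81 × 10^-4 M
Check: 0.44% ionized — well under 5%, approximation valid.
pOH = 3.32, so pH = 14.00 − pOH = 10.68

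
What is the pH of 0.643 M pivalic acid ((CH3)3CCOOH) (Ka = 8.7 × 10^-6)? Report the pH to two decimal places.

pH = 2.63

(CH3)3CCOOH ⇌ (CH3)3CCOO- + H+
From the ICE table, Ka = [H+]²/(0.643 − [H+]) = 8.7 × 10^-6.
Neglecting [H+] in the denominator: [H+] = √(8.7 × 10^-6 × 0.643) = 2.37 × 10^-3 M
([H+]/C₀ = 0.37% < 5%, so the approximation holds.)
pH = −log(2.37 × 10^-3) = 2.63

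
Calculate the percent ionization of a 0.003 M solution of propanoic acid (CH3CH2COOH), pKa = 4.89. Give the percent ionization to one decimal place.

6.3%

CH3CH2COOH ⇌ CH3CH2COO- + H+; let x = [H+] at equilibrium.
Ka = 10^(−4.89) = 1.29 × 10^-5
Ka = x²/(C₀ − x); solving the quadratic gives x = 1.90 × 10^-4 M.
% ionization = x/C₀ × 100% = 1.90 × 10^-4/0.003 × 100% = 6.3%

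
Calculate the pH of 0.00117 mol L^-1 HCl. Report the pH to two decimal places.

HCl is a strong acid and dissociates completely, so [H+] = 0.00117 M.
pH = -log(0.00117) = 2.93

pH = 2.93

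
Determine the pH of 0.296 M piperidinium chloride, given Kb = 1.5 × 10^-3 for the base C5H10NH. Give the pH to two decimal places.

C5H10NH2+ is the conjugate acid of the weak base C5H10NH.
Ka = Kw/Kb = 1.0×10^-14 / 1.5 × 10^-3 = 6.67 × 10^-12
Ka = x²/(0.296 − x) = 6.67 × 10^-12
Neglecting x in the denominator: x = √(6.67 × 10^-12 × 0.296) = 1.41 × 10^-6 M
(x/C₀ = 0.00047% < 5%, so the approximation holds.)
pH = −log(1.41 × 10^-6) = 5.85

pH = 5.85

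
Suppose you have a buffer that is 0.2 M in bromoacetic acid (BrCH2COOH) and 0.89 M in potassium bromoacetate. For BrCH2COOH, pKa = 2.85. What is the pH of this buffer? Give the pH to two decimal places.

pH = 3.50

Using pH = pKa + log([base]/[acid]) with [base]/[acid] = 0.89/0.2:
pH = 2.85 + (+0.648) = 3.50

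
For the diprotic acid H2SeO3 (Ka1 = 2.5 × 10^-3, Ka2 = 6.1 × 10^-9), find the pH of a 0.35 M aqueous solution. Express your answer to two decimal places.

Ka1 ≫ Ka2, so treat the first dissociation as the only significant source of H+.
Ka1 = x²/(0.35 − x) = 2.5 × 10^-3
Solving the quadratic: x = (−Ka1 + √(Ka1² + 4·Ka1·C₀))/2 = 2.84 × 10^-2 M
pH = −log(2.84 × 10^-2) = 1.55

pH = 1.55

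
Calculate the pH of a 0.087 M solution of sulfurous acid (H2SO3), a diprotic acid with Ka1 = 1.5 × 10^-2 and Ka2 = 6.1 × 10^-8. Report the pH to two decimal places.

pH = 1.53

Ka1 ≫ Ka2, so treat the first dissociation as the only significant source of H+.
Ka1 = x²/(0.087 − x) = 1.5 × 10^-2
Solving the quadratic: x = (−Ka1 + √(Ka1² + 4·Ka1·C₀))/2 = 2.94 × 10^-2 M
pH = −log(2.94 × 10^-2) = 1.53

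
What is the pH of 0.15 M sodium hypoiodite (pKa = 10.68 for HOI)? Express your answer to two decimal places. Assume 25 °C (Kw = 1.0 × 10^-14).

pH = 11.92

OI- is the conjugate base of the weak acid HOI.
Ka = 10^(−10.68) = 2.09 × 10^-11
Kb = Kw/Ka = 1.0×10^-14 / 2.09 × 10^-11 = 4.78 × 10^-4
Kb = [OH-]²/(0.15 − [OH-]) = 4.78 × 10^-4
The 5% rule fails; solving [OH-]² + Kb·[OH-] − Kb·C₀ = 0 exactly:
[OH-] = [−0.000478 + √(0.000478² + 0.000287)]/2 = 8.23 × 10^-3 M
pOH = −log(8.23 × 10^-3) = 2.08; pH = 14.00 − 2.08 = 11.92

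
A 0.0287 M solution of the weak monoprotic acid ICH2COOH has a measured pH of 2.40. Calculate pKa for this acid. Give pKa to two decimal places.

pKa = 3.19

[H+] = 10^(-2.40) = 3.98 × 10^-3 M
At equilibrium [HA] = 0.0287 − 3.98 × 10^-3 = 2.47 × 10^-2 M
Ka = [H+][A-]/[HA] = (3.98 × 10^-3)² / 2.47 × 10^-2 = 6.41 × 10^-4
pKa = -log(6.41 × 10^-4) = 3.19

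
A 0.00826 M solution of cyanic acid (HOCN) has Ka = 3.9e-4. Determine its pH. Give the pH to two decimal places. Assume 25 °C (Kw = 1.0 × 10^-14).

pH = 2.79

HOCN ⇌ OCN- + H+
Let x = [H+] at equilibrium. Ka = x²/(0.00826 − x).
x is not negligible relative to C₀; solve x² + 0.00039·x − 3.22e-06 = 0.
x = (−Ka + √(Ka² + 4·Ka·C₀))/2 = 1.61 × 10^-3 M
pH = −log[H+] = −log(1.61 × 10^-3) = 2.79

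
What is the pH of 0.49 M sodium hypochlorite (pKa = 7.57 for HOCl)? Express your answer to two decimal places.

OCl- is the conjugate base of the weak acid HOCl.
Ka = 10^(−7.57) = 2.69 × 10^-8
Kb = Kw/Ka = 1.0×10^-14 / 2.69 × 10^-8 = 3.72 × 10^-7
From the ICE table, Kb = x²/(0.49 − x) = 3.72 × 10^-7.
Since Kb ≪ C₀, x ≈ √(Kb·C₀) = 4.27 × 10^-4 M.
pOH = −log(4.27 × 10^-4) = 3.37; pH = 14.00 − 3.37 = 10.63

pH = 10.63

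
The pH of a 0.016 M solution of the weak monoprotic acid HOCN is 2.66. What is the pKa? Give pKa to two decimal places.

pKa = 3.46

[H+] = 10^(-2.66) = 2.19 × 10^-3 M
At equilibrium [HA] = 0.016 − 2.19 × 10^-3 = 1.38 × 10^-2 M
Ka = [H+][A-]/[HA] = (2.19 × 10^-3)² / 1.38 × 10^-2 = 3.48 × 10^-4
pKa = -log(3.48 × 10^-4) = 3.46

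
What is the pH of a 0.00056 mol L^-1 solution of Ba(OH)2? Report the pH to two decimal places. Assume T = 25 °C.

pH = 11.05

Ba(OH)2 is a strong base (each formula unit releases 2 OH-); [OH-] = 0.00112 M.
pOH = -log(0.00112) = 2.95
pH = 14.00 - 2.95 = 11.05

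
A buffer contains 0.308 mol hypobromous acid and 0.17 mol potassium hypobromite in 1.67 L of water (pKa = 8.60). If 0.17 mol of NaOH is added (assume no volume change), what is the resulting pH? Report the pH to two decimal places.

pH = 8.99

After neutralization: n(HOBr) = 0.138 mol, n(OBr-) = 0.34 mol.
pH = pKa + log(n_OBr-/n_HOBr) = 8.60 + log(0.34/0.138) = 8.60 + (+0.392)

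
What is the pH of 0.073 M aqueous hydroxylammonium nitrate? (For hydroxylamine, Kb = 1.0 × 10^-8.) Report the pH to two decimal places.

NH3OH+ is the conjugate acid of the weak base NH2OH.
Ka = Kw/Kb = 1.0×10^-14 / 1.0 × 10^-8 = 1.00 × 10^-6
Ka = [H+]²/(0.073 − [H+]) = 1.00 × 10^-6
Since Ka ≪ C₀, [H+] ≈ √(Ka·C₀) = 2.70 × 10^-4 M.
Check: 0.37% ionized — well under 5%, approximation valid.
pH = −log(2.70 × 10^-4) = 3.57

pH = 3.57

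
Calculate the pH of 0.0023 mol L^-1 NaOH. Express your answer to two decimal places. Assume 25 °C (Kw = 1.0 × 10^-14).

NaOH is a strong base; [OH-] = 0.0023 M.
pOH = -log(0.0023) = 2.64
pH = 14.00 - 2.64 = 11.36

pH = 11.36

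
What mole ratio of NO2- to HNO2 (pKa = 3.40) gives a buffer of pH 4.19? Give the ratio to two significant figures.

ratio = 6.2

pH = pKa + log(r) ⇒ log(r) = 4.19 − 3.40 = +0.79
r = [NO2-]/[HNO2] = 10^(+0.79) = 6.17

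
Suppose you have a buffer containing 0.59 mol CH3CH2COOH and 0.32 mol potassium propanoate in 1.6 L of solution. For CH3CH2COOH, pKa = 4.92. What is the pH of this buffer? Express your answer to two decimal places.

pH = pKa + log([A⁻]/[HA]) = 4.92 + log(0.32/0.59)
pH = 4.92 + (-0.266) = 4.65

pH = 4.65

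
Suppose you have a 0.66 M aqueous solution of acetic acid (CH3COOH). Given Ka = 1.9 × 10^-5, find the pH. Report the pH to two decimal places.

CH3COOH ⇌ CH3COO- + H+
Ka = x²/(0.66 − x) = 1.9 × 10^-5
Assume x ≪ 0.66: x ≈ √(1.9 × 10^-5 × 0.66) = 3.54 × 10^-3 M
(x/C₀ = 0.54% < 5%, so the approximation holds.)
pH = −log(3.54 × 10^-3) = 2.45

pH = 2.45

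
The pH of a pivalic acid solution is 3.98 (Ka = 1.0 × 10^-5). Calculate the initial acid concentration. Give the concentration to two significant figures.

C₀ = 1.2 × 10^-3 M

[H+] = 10^(-3.98) = 1.05 × 10^-4 M = x
Ka = x²/(C₀ − x) ⇒ C₀ = x + x²/Ka
C₀ = 1.05 × 10^-4 + (1.05 × 10^-4)²/(1.0 × 10^-5) = 1.21 × 10^-3 M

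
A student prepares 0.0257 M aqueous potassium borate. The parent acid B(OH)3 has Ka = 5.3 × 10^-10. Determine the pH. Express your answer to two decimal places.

pH = 10.84

B(OH)4- is the conjugate base of the weak acid B(OH)3.
Kb = Kw/Ka = 1.0×10^-14 / 5.3 × 10^-10 = 1.89 × 10^-5
Kb = x²/(0.0257 − x) = 1.89 × 10^-5
Assume x ≪ 0.0257: x ≈ √(1.89 × 10^-5 × 0.0257) = 6.97 × 10^-4 M
Check: 2.7% ionized — well under 5%, approximation valid.
pOH = 3.16, so pH = 14.00 − pOH = 10.84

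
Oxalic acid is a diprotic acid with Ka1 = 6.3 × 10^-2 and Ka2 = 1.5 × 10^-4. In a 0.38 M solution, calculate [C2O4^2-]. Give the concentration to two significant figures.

1.5 × 10^-4 M

First ionization gives [H+] ≈ [HC2O4-] = 1.26 × 10^-1 M.
Second step: Ka2 = [H+][C2O4^2-]/[HC2O4-] ≈ [C2O4^2-] (since [H+] ≈ [HC2O4-]).
So [C2O4^2-] ≈ Ka2.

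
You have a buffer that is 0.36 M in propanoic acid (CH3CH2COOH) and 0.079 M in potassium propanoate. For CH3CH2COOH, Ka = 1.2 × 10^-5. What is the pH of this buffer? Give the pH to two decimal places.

pH = 4.26

pKa = −log(1.2 × 10^-5) = 4.921
pH = pKa + log([A⁻]/[HA]) = 4.921 + log(0.079/0.36)
pH = 4.921 + (-0.659) = 4.26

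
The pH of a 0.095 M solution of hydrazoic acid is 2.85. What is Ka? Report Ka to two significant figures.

[H+] = 10^(-2.85) = 1.41 × 10^-3 M
At equilibrium [HA] = 0.095 − 1.41 × 10^-3 = 9.36 × 10^-2 M
Ka = [H+][A-]/[HA] = (1.41 × 10^-3)² / 9.36 × 10^-2 = 2.1 × 10^-5

Ka = 2.1 × 10^-5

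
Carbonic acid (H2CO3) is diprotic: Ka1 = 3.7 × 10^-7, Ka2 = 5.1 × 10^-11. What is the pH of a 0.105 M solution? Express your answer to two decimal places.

Ka1 ≫ Ka2, so treat the first dissociation as the only significant source of H+.
Ka1 = x²/(0.105 − x) = 3.7 × 10^-7
x ≈ √(3.7 × 10^-7 × 0.105) = 1.97 × 10^-4 M
pH = −log(1.97 × 10^-4) = 3.71

pH = 3.71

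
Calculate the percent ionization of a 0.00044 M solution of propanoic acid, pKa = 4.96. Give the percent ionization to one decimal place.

14.6%

CH3CH2COOH ⇌ CH3CH2COO- + H+; let x = [H+] at equilibrium.
Ka = 10^(−4.96) = 1.10 × 10^-5
Ka = x²/(C₀ − x); solving the quadratic gives x = 6.43 × 10^-5 M.
% ionization = x/C₀ × 100% = 6.43 × 10^-5/0.00044 × 100% = 14.6%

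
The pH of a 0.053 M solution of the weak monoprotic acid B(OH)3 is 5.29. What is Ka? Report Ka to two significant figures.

Ka = 5.0 × 10^-10

[H+] = 10^(-5.29) = 5.13 × 10^-6 M
At equilibrium [HA] = 0.053 − 5.13 × 10^-6 = 5.30 × 10^-2 M
Ka = [H+][A-]/[HA] = (5.13 × 10^-6)² / 5.30 × 10^-2 = 5.0 × 10^-10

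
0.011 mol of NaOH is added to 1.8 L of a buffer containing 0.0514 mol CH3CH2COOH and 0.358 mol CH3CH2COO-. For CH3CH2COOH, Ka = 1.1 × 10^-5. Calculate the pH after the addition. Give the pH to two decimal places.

OH- converts CH3CH2COOH to CH3CH2COO-: CH3CH2COOH → 0.0404 mol, CH3CH2COO- → 0.369 mol.
pKa = −log(1.1 × 10^-5) = 4.959
pH = pKa + log(n_CH3CH2COO-/n_CH3CH2COOH) = 4.959 + log(0.369/0.0404) = 4.959 + (+0.961)

pH = 5.92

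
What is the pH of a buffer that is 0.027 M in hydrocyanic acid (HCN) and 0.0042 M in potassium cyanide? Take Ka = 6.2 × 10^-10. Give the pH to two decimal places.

pH = 8.40

pKa = −log(6.2 × 10^-10) = 9.208
pH = pKa + log([A⁻]/[HA]) = 9.208 + log(0.0042/0.027)
pH = 9.208 + (-0.808) = 8.40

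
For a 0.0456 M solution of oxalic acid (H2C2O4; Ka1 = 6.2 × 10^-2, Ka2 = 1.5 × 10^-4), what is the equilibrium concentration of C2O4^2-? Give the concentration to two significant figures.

First ionization gives [H+] ≈ [HC2O4-] = 3.05 × 10^-2 M.
Second step: Ka2 = [H+][C2O4^2-]/[HC2O4-] ≈ [C2O4^2-] (since [H+] ≈ [HC2O4-]).
So [C2O4^2-] ≈ Ka2.

1.5 × 10^-4 M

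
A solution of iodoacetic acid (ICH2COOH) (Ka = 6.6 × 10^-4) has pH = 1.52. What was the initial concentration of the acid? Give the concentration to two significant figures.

[H+] = 10^(-1.52) = 3.02 × 10^-2 M = x
Ka = x²/(C₀ − x) ⇒ C₀ = x + x²/Ka
C₀ = 3.02 × 10^-2 + (3.02 × 10^-2)²/(6.6 × 10^-4) = 1.41 M

C₀ = 1.4 M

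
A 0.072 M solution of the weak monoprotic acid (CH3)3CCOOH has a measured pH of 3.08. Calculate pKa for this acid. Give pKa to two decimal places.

[H+] = 10^(-3.08) = 8.32 × 10^-4 M
At equilibrium [HA] = 0.072 − 8.32 × 10^-4 = 7.12 × 10^-2 M
Ka = [H+][A-]/[HA] = (8.32 × 10^-4)² / 7.12 × 10^-2 = 9.72 × 10^-6
pKa = -log(9.72 × 10^-6) = 5.01

pKa = 5.01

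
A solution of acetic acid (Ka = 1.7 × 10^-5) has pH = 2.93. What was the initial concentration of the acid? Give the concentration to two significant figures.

[H+] = 10^(-2.93) = 1.17 × 10^-3 M = x
Ka = x²/(C₀ − x) ⇒ C₀ = x + x²/Ka
C₀ = 1.17 × 10^-3 + (1.17 × 10^-3)²/(1.7 × 10^-5) = 8.17 × 10^-2 M

C₀ = 8.2 × 10^-2 M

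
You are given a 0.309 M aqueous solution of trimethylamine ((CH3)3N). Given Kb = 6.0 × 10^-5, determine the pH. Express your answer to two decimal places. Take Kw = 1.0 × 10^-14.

pH = 11.63

(CH3)3N + H2O ⇌ (CH3)3NH+ + OH-
From the ICE table, Kb = [OH-]²/(0.309 − [OH-]) = 6.0 × 10^-5.
Since Kb ≪ C₀, [OH-] ≈ √(Kb·C₀) = 4.31 × 10^-3 M.
pOH = 2.37, so pH = 14.00 − pOH = 11.63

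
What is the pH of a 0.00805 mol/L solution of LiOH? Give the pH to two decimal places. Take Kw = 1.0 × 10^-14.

LiOH is a strong base; [OH-] = 0.00805 M.
pOH = -log(0.00805) = 2.09
pH = 14.00 - 2.09 = 11.91

pH = 11.91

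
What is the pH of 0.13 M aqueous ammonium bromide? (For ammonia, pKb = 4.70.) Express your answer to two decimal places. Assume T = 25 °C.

NH4+ is the conjugate acid of the weak base NH3.
Kb = 10^(−4.70) = 2.00 × 10^-5
Ka = Kw/Kb = 1.0×10^-14 / 2.00 × 10^-5 = 5.00 × 10^-10
From the ICE table, Ka = [H+]²/(0.13 − [H+]) = 5.00 × 10^-10.
Since Ka ≪ C₀, [H+] ≈ √(Ka·C₀) = 8.06 × 10^-6 M.
([H+]/C₀ = 0.0062% < 5%, so the approximation holds.)
pH = −log(8.06 × 10^-6) = 5.09

pH = 5.09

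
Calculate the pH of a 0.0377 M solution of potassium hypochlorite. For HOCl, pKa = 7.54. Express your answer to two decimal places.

pH = 10.06

OCl- is the conjugate base of the weak acid HOCl.
Ka = 10^(−7.54) = 2.88 × 10^-8
Kb = Kw/Ka = 1.0×10^-14 / 2.88 × 10^-8 = 3.47 × 10^-7
Kb = x²/(0.0377 − x) = 3.47 × 10^-7
Assume x ≪ 0.0377: x ≈ √(3.47 × 10^-7 × 0.0377) = 1.14 × 10^-4 M
pOH = −log(1.14 × 10^-4) = 3.94; pH = 14.00 − 3.94 = 10.06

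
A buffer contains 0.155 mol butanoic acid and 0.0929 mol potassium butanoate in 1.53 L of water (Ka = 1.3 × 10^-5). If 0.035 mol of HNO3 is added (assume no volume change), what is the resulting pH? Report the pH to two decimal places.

pH = 4.37

Added H+ converts CH3(CH2)2COO- to CH3(CH2)2COOH: CH3(CH2)2COOH → 0.19 mol, CH3(CH2)2COO- → 0.0579 mol.
pKa = −log(1.3 × 10^-5) = 4.886
pH = pKa + log(n_CH3(CH2)2COO-/n_CH3(CH2)2COOH) = 4.886 + log(0.0579/0.19) = 4.886 + (-0.516)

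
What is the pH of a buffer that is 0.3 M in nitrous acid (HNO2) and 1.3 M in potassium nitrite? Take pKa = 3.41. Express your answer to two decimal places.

pH = 4.05

Henderson–Hasselbalch: pH = pKa + log([NO2-]/[HNO2]) = 3.41 + log(1.3/0.3)
pH = 3.41 + (+0.637) = 4.05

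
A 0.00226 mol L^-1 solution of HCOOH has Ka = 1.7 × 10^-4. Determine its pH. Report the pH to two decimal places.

pH = 3.27

HCOOH ⇌ HCOO- + H+
From the ICE table, Ka = [H+]²/(0.00226 − [H+]) = 1.7 × 10^-4.
Here C₀/Ka ≈ 13.3, so the small-[H+] approximation fails. Use the quadratic:
[H+] = (−Ka + √(Ka² + 4·Ka·C₀))/2 = 5.41 × 10^-4 M
pH = −log[H+] = −log(5.41 × 10^-4) = 3.27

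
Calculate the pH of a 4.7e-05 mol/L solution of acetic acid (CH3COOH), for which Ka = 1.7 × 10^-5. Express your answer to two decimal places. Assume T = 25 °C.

CH3COOH ⇌ CH3COO- + H+
Ka = [H+]²/(4.7e-05 − [H+]) = 1.7 × 10^-5
[H+] is not negligible relative to C₀; solve [H+]² + 1.7e-05·[H+] − 7.99e-10 = 0.
[H+] = (−Ka + √(Ka² + 4·Ka·C₀))/2 = 2.10 × 10^-5 M
pH = −log[H+] = −log(2.10 × 10^-5) = 4.68

pH = 4.68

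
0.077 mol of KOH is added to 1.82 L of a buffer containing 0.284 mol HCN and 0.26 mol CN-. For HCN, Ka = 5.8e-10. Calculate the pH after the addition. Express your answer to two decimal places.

After neutralization: n(HCN) = 0.207 mol, n(CN-) = 0.337 mol.
pKa = −log(5.8 × 10^-10) = 9.237
pH = pKa + log([A⁻]/[HA]) = 9.237 + log(0.337/0.207) = 9.237 +0.212

pH = 9.45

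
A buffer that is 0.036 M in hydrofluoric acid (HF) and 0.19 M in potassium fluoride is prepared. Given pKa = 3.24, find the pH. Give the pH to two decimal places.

pH = 3.96

Using pH = pKa + log([base]/[acid]) with [base]/[acid] = 0.19/0.036:
pH = 3.24 + (+0.722) = 3.96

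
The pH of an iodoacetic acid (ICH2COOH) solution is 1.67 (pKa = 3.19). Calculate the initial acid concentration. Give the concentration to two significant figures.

C₀ = 7.3 × 10^-1 M

[H+] = 10^(-1.67) = 2.14 × 10^-2 M = x
Ka = 10^(−3.19) = 6.46 × 10^-4
Ka = x²/(C₀ − x) ⇒ C₀ = x + x²/Ka
C₀ = 2.14 × 10^-2 + (2.14 × 10^-2)²/(6.46 × 10^-4) = 7.30 × 10^-1 M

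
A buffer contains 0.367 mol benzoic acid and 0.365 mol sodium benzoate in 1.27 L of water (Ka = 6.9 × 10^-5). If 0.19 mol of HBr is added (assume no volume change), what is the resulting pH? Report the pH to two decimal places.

pH = 3.66

Added H+ converts C6H5COO- to C6H5COOH: C6H5COOH → 0.557 mol, C6H5COO- → 0.175 mol.
pKa = −log(6.9 × 10^-5) = 4.161
Henderson–Hasselbalch with mole ratio 0.175/0.557: pH = 4.161 + (-0.503)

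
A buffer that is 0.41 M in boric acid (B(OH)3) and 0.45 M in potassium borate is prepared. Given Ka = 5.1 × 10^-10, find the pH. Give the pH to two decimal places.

pH = 9.33

pKa = −log(5.1 × 10^-10) = 9.292
Using pH = pKa + log([base]/[acid]) with [base]/[acid] = 0.45/0.41:
pH = 9.292 + (+0.040) = 9.33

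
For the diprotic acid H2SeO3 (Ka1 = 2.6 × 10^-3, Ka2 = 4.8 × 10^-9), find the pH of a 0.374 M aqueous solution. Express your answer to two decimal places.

pH = 1.52

Since Ka1 ≫ Ka2, the first ionization dominates [H+].
Ka1 = x²/(0.374 − x) = 2.6 × 10^-3
Solving the quadratic: x = (−Ka1 + √(Ka1² + 4·Ka1·C₀))/2 = 2.99 × 10^-2 M
pH = −log(2.99 × 10^-2) = 1.52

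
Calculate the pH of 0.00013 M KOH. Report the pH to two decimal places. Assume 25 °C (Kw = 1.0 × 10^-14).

pH = 10.11

KOH is a strong base; [OH-] = 0.00013 M.
pOH = -log(0.00013) = 3.89
pH = 14.00 - 3.89 = 10.11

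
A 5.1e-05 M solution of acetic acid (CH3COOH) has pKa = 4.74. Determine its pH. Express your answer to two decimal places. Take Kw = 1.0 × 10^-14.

CH3COOH ⇌ CH3COO- + H+
Ka = 10^(−4.74) = 1.82 × 10^-5
From the ICE table, Ka = [H+]²/(5.1e-05 − [H+]) = 1.82 × 10^-5.
Here C₀/Ka ≈ 2.8, so the small-[H+] approximation fails. Use the quadratic:
[H+] = (−Ka + √(Ka² + 4·Ka·C₀))/2 = 2.27 × 10^-5 M
pH = −log[H+] = −log(2.27 × 10^-5) = 4.64

pH = 4.64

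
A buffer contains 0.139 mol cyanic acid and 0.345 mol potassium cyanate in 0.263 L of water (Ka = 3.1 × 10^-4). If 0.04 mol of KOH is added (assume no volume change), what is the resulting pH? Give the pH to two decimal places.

OH- converts HOCN to OCN-: HOCN → 0.099 mol, OCN- → 0.385 mol.
pKa = −log(3.1 × 10^-4) = 3.509
pH = pKa + log([A⁻]/[HA]) = 3.509 + log(0.385/0.099) = 3.509 +0.590

pH = 4.10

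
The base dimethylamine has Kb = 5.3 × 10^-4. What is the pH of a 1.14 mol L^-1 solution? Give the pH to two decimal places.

pH = 12.39

(CH3)2NH + H2O ⇌ (CH3)2NH2+ + OH-
Kb = [OH-]²/(1.14 − [OH-]) = 5.3 × 10^-4
Neglecting [OH-] in the denominator: [OH-] = √(5.3 × 10^-4 × 1.14) = 2.46 × 10^-2 M
pOH = −log(2.46 × 10^-2) = 1.61; pH = 14.00 − 1.61 = 12.39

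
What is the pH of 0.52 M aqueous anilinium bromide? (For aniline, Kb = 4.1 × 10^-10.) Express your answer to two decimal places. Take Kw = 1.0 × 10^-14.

pH = 2.45

C6H5NH3+ is the conjugate acid of the weak base C6H5NH2.
Ka = Kw/Kb = 1.0×10^-14 / 4.1 × 10^-10 = 2.44 × 10^-5
Ka = [H+]²/(0.52 − [H+]) = 2.44 × 10^-5
Assume [H+] ≪ 0.52: [H+] ≈ √(2.44 × 10^-5 × 0.52) = 3.56 × 10^-3 M
pH = −log(3.56 × 10^-3) = 2.45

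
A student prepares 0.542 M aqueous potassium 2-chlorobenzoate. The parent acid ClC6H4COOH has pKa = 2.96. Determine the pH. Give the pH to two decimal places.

ClC6H4COO- is the conjugate base of the weak acid ClC6H4COOH.
Ka = 10^(−2.96) = 1.10 × 10^-3
Kb = Kw/Ka = 1.0×10^-14 / 1.10 × 10^-3 = 9.09 × 10^-12
Kb = [OH-]²/(0.542 − [OH-]) = 9.09 × 10^-12
Neglecting [OH-] in the denominator: [OH-] = √(9.09 × 10^-12 × 0.542) = 2.22 × 10^-6 M
pOH = 5.65, so pH = 14.00 − pOH = 8.35

pH = 8.35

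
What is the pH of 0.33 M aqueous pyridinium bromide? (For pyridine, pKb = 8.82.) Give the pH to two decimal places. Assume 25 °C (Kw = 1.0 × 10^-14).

C5H5NH+ is the conjugate acid of the weak base C5H5N.
Kb = 10^(−8.82) = 1.51 × 10^-9
Ka = Kw/Kb = 1.0×10^-14 / 1.51 × 10^-9 = 6.62 × 10^-6
From the ICE table, Ka = x²/(0.33 − x) = 6.62 × 10^-6.
Neglecting x in the denominator: x = √(6.62 × 10^-6 × 0.33) = 1.48 × 10^-3 M
pH = −log[H+] = −log(1.48 × 10^-3) = 2.83

pH = 2.83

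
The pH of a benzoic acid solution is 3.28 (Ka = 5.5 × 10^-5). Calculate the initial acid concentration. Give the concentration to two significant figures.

C₀ = 5.5 × 10^-3 M

[H+] = 10^(-3.28) = 5.25 × 10^-4 M = x
Ka = x²/(C₀ − x) ⇒ C₀ = x + x²/Ka
C₀ = 5.25 × 10^-4 + (5.25 × 10^-4)²/(5.5 × 10^-5) = 5.54 × 10^-3 M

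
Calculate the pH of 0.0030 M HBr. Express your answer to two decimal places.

pH = 2.52

HBr is a strong acid and dissociates completely, so [H+] = 0.0030 M.
pH = -log(0.003) = 2.52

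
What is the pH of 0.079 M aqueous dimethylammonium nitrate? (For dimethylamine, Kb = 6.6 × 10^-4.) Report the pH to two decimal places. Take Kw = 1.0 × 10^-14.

pH = 5.96

(CH3)2NH2+ is the conjugate acid of the weak base (CH3)2NH.
Ka = Kw/Kb = 1.0×10^-14 / 6.6 × 10^-4 = 1.52 × 10^-11
From the ICE table, Ka = x²/(0.079 − x) = 1.52 × 10^-11.
Since Ka ≪ C₀, x ≈ √(Ka·C₀) = 1.10 × 10^-6 M.
Check: 0.0014% ionized — well under 5%, approximation valid.
pH = −log[H+] = −log(1.10 × 10^-6) = 5.96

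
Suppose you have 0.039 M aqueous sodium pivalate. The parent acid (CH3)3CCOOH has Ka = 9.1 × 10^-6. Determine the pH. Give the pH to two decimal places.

pH = 8.82

(CH3)3CCOO- is the conjugate base of the weak acid (CH3)3CCOOH.
Kb = Kw/Ka = 1.0×10^-14 / 9.1 × 10^-6 = 1.10 × 10^-9
From the ICE table, Kb = [OH-]²/(0.039 − [OH-]) = 1.10 × 10^-9.
Assume [OH-] ≪ 0.039: [OH-] ≈ √(1.10 × 10^-9 × 0.039) = 6.55 × 10^-6 M
pOH = −log(6.55 × 10^-6) = 5.18; pH = 14.00 − 5.18 = 8.82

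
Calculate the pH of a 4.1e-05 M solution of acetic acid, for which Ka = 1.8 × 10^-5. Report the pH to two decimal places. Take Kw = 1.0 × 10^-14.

CH3COOH ⇌ CH3COO- + H+
Ka = [H+]²/(4.1e-05 − [H+]) = 1.8 × 10^-5
The 5% rule fails; solving [H+]² + Ka·[H+] − Ka·C₀ = 0 exactly:
[H+] = [−1.8e-05 + √(1.8e-05² + 2.95e-09)]/2 = 1.96 × 10^-5 M
pH = −log(1.96 × 10^-5) = 4.71

pH = 4.71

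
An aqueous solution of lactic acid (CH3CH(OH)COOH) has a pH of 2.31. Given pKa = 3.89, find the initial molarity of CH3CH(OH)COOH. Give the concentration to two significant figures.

[H+] = 10^(-2.31) = 4.90 × 10^-3 M = x
Ka = 10^(−3.89) = 1.29 × 10^-4
Ka = x²/(C₀ − x) ⇒ C₀ = x + x²/Ka
C₀ = 4.90 × 10^-3 + (4.90 × 10^-3)²/(1.29 × 10^-4) = 1.91 × 10^-1 M

C₀ = 1.9 × 10^-1 M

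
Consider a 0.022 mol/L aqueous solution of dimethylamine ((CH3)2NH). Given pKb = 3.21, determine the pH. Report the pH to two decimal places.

(CH3)2NH + H2O ⇌ (CH3)2NH2+ + OH-
Kb = 10^(−3.21) = 6.17 × 10^-4
Let x = [OH-] at equilibrium. Kb = x²/(0.022 − x).
The 5% rule fails; solving x² + Kb·x − Kb·C₀ = 0 exactly:
x = (−Kb + √(Kb² + 4·Kb·C₀))/2 = 3.39 × 10^-3 M
pOH = −log(3.39 × 10^-3) = 2.47; pH = 14.00 − 2.47 = 11.53

pH = 11.53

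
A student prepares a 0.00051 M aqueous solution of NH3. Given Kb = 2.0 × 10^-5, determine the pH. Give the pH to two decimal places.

pH = 9.96

NH3 + H2O ⇌ NH4+ + OH-
Let x = [OH-] at equilibrium. Kb = x²/(0.00051 − x).
x is not negligible relative to C₀; solve x² + 2e-05·x − 1.02e-08 = 0.
x = [−2e-05 + √(2e-05² + 4.08e-08)]/2 = 9.15 × 10^-5 M
pOH = 4.04, so pH = 14.00 − pOH = 9.96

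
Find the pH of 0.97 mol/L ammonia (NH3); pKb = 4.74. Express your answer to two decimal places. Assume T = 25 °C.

pH = 11.62

NH3 + H2O ⇌ NH4+ + OH-
Kb = 10^(−4.74) = 1.82 × 10^-5
From the ICE table, Kb = x²/(0.97 − x) = 1.82 × 10^-5.
Neglecting x in the denominator: x = √(1.82 × 10^-5 × 0.97) = 4.20 × 10^-3 M
Check: 0.43% ionized — well under 5%, approximation valid.
pOH = 2.38, so pH = 14.00 − pOH = 11.62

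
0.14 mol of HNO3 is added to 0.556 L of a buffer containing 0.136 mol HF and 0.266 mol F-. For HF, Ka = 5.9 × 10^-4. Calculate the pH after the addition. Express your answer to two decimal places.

pH = 2.89

After neutralization: n(HF) = 0.276 mol, n(F-) = 0.126 mol.
pKa = −log(5.9 × 10^-4) = 3.229
pH = pKa + log([A⁻]/[HA]) = 3.229 + log(0.126/0.276) = 3.229 -0.341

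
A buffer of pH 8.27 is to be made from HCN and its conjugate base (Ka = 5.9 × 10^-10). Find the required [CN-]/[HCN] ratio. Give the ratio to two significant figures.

pKa = -log(5.9 × 10^-10) = 9.229
pH = pKa + log(r) ⇒ log(r) = 8.27 − 9.229 = -0.959
r = [CN-]/[HCN] = 10^(-0.959) = 0.11

ratio = 0.11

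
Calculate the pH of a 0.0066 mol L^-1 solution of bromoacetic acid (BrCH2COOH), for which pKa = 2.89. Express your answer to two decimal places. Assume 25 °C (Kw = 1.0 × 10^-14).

pH = 2.63

BrCH2COOH ⇌ BrCH2COO- + H+
Ka = 10^(−2.89) = 1.29 × 10^-3
From the ICE table, Ka = [H+]²/(0.0066 − [H+]) = 1.29 × 10^-3.
The 5% rule fails; solving [H+]² + Ka·[H+] − Ka·C₀ = 0 exactly:
[H+] = [−0.00129 + √(0.00129² + 3.41e-05)]/2 = 2.34 × 10^-3 M
pH = −log(2.34 × 10^-3) = 2.63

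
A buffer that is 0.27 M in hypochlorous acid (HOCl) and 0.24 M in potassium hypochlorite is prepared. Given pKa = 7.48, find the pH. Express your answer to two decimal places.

pH = 7.43

Using pH = pKa + log([base]/[acid]) with [base]/[acid] = 0.24/0.27:
pH = 7.48 + (-0.051) = 7.43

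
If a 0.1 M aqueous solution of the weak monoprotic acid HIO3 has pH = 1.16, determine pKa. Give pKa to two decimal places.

pKa = 0.81

[H+] = 10^(-1.16) = 6.92 × 10^-2 M
At equilibrium [HA] = 0.1 − 6.92 × 10^-2 = 3.08 × 10^-2 M
Ka = [H+][A-]/[HA] = (6.92 × 10^-2)² / 3.08 × 10^-2 = 1.55 × 10^-1
pKa = -log(1.55 × 10^-1) = 0.81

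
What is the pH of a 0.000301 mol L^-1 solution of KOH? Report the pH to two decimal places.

pH = 10.48

KOH is a strong base; [OH-] = 0.000301 M.
pOH = -log(0.000301) = 3.52
pH = 14.00 - 3.52 = 10.48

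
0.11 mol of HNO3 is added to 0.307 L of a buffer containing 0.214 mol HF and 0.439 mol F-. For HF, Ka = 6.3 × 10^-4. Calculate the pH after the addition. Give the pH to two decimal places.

After neutralization: n(HF) = 0.324 mol, n(F-) = 0.329 mol.
pKa = −log(6.3 × 10^-4) = 3.201
pH = pKa + log([A⁻]/[HA]) = 3.201 + log(0.329/0.324) = 3.201 +0.007

pH = 3.21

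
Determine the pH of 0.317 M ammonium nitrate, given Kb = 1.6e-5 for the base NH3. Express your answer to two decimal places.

pH = 4.85

NH4+ is the conjugate acid of the weak base NH3.
Ka = Kw/Kb = 1.0×10^-14 / 1.6 × 10^-5 = 6.25 × 10^-10
Ka = [H+]²/(0.317 − [H+]) = 6.25 × 10^-10
Assume [H+] ≪ 0.317: [H+] ≈ √(6.25 × 10^-10 × 0.317) = 1.41 × 10^-5 M
([H+]/C₀ = 0.0044% < 5%, so the approximation holds.)
pH = −log[H+] = −log(1.41 × 10^-5) = 4.85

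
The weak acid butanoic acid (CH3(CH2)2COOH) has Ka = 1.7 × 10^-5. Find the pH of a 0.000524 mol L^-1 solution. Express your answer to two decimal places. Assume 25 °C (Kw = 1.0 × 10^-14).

CH3(CH2)2COOH ⇌ CH3(CH2)2COO- + H+
From the ICE table, Ka = [H+]²/(0.000524 − [H+]) = 1.7 × 10^-5.
Here C₀/Ka ≈ 30.8, so the small-[H+] approximation fails. Use the quadratic:
[H+] = (−Ka + √(Ka² + 4·Ka·C₀))/2 = 8.63 × 10^-5 M
pH = −log[H+] = −log(8.63 × 10^-5) = 4.06

pH = 4.06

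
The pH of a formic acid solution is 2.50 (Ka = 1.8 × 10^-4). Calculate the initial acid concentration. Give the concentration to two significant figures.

[H+] = 10^(-2.50) = 3.16 × 10^-3 M = x
Ka = x²/(C₀ − x) ⇒ C₀ = x + x²/Ka
C₀ = 3.16 × 10^-3 + (3.16 × 10^-3)²/(1.8 × 10^-4) = 5.86 × 10^-2 M

C₀ = 5.9 × 10^-2 M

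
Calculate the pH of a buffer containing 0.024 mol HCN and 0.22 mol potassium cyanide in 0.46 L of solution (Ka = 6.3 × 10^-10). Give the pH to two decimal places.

pH = 10.16

pKa = −log(6.3 × 10^-10) = 9.201
Using pH = pKa + log([base]/[acid]) with [base]/[acid] = 0.22/0.024:
pH = 9.201 + (+0.962) = 10.16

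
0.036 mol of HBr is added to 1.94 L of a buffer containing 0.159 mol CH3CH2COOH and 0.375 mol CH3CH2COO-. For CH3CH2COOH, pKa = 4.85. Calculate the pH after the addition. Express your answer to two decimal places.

pH = 5.09

After neutralization: n(CH3CH2COOH) = 0.195 mol, n(CH3CH2COO-) = 0.339 mol.
Henderson–Hasselbalch with mole ratio 0.339/0.195: pH = 4.85 + (+0.240)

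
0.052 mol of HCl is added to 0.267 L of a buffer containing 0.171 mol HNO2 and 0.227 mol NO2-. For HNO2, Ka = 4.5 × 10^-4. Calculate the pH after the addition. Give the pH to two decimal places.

pH = 3.24

Added H+ converts NO2- to HNO2: HNO2 → 0.223 mol, NO2- → 0.175 mol.
pKa = −log(4.5 × 10^-4) = 3.347
pH = pKa + log([A⁻]/[HA]) = 3.347 + log(0.175/0.223) = 3.347 -0.105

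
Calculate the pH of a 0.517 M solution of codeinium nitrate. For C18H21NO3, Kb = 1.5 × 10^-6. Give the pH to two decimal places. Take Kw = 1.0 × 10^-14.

C18H22NO3+ is the conjugate acid of the weak base C18H21NO3.
Ka = Kw/Kb = 1.0×10^-14 / 1.5 × 10^-6 = 6.67 × 10^-9
Ka = [H+]²/(0.517 − [H+]) = 6.67 × 10^-9
Assume [H+] ≪ 0.517: [H+] ≈ √(6.67 × 10^-9 × 0.517) = 5.87 × 10^-5 M
pH = −log[H+] = −log(5.87 × 10^-5) = 4.23

pH = 4.23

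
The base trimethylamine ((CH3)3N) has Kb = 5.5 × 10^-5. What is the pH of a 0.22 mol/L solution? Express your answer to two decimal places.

pH = 11.54

(CH3)3N + H2O ⇌ (CH3)3NH+ + OH-
Kb = [OH-]²/(0.22 − [OH-]) = 5.5 × 10^-5
Assume [OH-] ≪ 0.22: [OH-] ≈ √(5.5 × 10^-5 × 0.22) = 3.48 × 10^-3 M
pOH = −log(3.48 × 10^-3) = 2.46; pH = 14.00 − 2.46 = 11.54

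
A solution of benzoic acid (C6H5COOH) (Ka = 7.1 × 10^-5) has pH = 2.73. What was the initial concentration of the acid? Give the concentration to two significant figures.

[H+] = 10^(-2.73) = 1.86 × 10^-3 M = x
Ka = x²/(C₀ − x) ⇒ C₀ = x + x²/Ka
C₀ = 1.86 × 10^-3 + (1.86 × 10^-3)²/(7.1 × 10^-5) = 5.06 × 10^-2 M

C₀ = 5.1 × 10^-2 M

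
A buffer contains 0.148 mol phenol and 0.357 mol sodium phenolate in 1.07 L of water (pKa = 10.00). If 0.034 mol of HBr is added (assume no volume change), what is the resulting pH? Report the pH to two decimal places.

After neutralization: n(C6H5OH) = 0.182 mol, n(C6H5O-) = 0.323 mol.
Henderson–Hasselbalch with mole ratio 0.323/0.182: pH = 10.00 + (+0.249)

pH = 10.25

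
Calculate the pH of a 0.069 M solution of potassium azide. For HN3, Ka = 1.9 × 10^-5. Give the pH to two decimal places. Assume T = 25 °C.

N3- is the conjugate base of the weak acid HN3.
Kb = Kw/Ka = 1.0×10^-14 / 1.9 × 10^-5 = 5.26 × 10^-10
Let x = [OH-] at equilibrium. Kb = x²/(0.069 − x).
Neglecting x in the denominator: x = √(5.26 × 10^-10 × 0.069) = 6.02 × 10^-6 M
pOH = −log(6.02 × 10^-6) = 5.22; pH = 14.00 − 5.22 = 8.78

pH = 8.78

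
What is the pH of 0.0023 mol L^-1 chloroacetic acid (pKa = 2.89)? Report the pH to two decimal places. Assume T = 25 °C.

pH = 2.92

ClCH2COOH ⇌ ClCH2COO- + H+
Ka = 10^(−2.89) = 1.29 × 10^-3
From the ICE table, Ka = [H+]²/(0.0023 − [H+]) = 1.29 × 10^-3.
[H+] is not negligible relative to C₀; solve [H+]² + 0.00129·[H+] − 2.97e-06 = 0.
[H+] = [−0.00129 + √(0.00129² + 1.19e-05)]/2 = 1.19 × 10^-3 M
pH = −log(1.19 × 10^-3) = 2.92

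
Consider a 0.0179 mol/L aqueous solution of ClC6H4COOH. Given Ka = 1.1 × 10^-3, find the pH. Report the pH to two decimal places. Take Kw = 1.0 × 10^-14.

pH = 2.41

ClC6H4COOH ⇌ ClC6H4COO- + H+
Let x = [H+] at equilibrium. Ka = x²/(0.0179 − x).
x is not negligible relative to C₀; solve x² + 0.0011·x − 1.97e-05 = 0.
x = [−0.0011 + √(0.0011² + 7.88e-05)]/2 = 3.92 × 10^-3 M
pH = −log(3.92 × 10^-3) = 2.41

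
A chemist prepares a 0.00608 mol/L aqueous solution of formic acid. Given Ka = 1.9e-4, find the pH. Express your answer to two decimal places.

pH = 3.01

HCOOH ⇌ HCOO- + H+
Let x = [H+] at equilibrium. Ka = x²/(0.00608 − x).
Here C₀/Ka ≈ 32, so the small-x approximation fails. Use the quadratic:
x = [−0.00019 + √(0.00019² + 4.62e-06)]/2 = 9.84 × 10^-4 M
pH = −log[H+] = −log(9.84 × 10^-4) = 3.01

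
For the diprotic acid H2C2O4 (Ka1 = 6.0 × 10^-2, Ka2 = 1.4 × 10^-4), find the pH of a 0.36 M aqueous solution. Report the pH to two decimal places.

Ka1 ≫ Ka2, so treat the first dissociation as the only significant source of H+.
Ka1 = x²/(0.36 − x) = 6.0 × 10^-2
Solving the quadratic: x = (−Ka1 + √(Ka1² + 4·Ka1·C₀))/2 = 1.20 × 10^-1 M
pH = −log(1.20 × 10^-1) = 0.92

pH = 0.92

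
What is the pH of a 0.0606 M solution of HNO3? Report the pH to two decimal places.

pH = 1.22

HNO3 is a strong acid and dissociates completely, so [H+] = 0.0606 M.
pH = -log(0.0606) = 1.22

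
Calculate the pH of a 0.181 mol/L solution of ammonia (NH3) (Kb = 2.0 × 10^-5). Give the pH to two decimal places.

NH3 + H2O ⇌ NH4+ + OH-
Let x = [OH-] at equilibrium. Kb = x²/(0.181 − x).
Neglecting x in the denominator: x = √(2.0 × 10^-5 × 0.181) = 1.90 × 10^-3 M
pOH = −log(1.90 × 10^-3) = 2.72; pH = 14.00 − 2.72 = 11.28

pH = 11.28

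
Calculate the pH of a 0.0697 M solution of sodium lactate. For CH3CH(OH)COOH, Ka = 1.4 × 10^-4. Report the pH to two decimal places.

pH = 8.35

CH3CH(OH)COO- is the conjugate base of the weak acid CH3CH(OH)COOH.
Kb = Kw/Ka = 1.0×10^-14 / 1.4 × 10^-4 = 7.14 × 10^-11
From the ICE table, Kb = [OH-]²/(0.0697 − [OH-]) = 7.14 × 10^-11.
Assume [OH-] ≪ 0.0697: [OH-] ≈ √(7.14 × 10^-11 × 0.0697) = 2.23 × 10^-6 M
([OH-]/C₀ = 0.0032% < 5%, so the approximation holds.)
pOH = −log(2.23 × 10^-6) = 5.65; pH = 14.00 − 5.65 = 8.35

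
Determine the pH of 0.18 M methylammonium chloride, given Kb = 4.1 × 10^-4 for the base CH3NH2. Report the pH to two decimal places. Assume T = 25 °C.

CH3NH3+ is the conjugate acid of the weak base CH3NH2.
Ka = Kw/Kb = 1.0×10^-14 / 4.1 × 10^-4 = 2.44 × 10^-11
From the ICE table, Ka = x²/(0.18 − x) = 2.44 × 10^-11.
Neglecting x in the denominator: x = √(2.44 × 10^-11 × 0.18) = 2.10 × 10^-6 M
Check: 0.0012% ionized — well under 5%, approximation valid.
pH = −log[H+] = −log(2.10 × 10^-6) = 5.68

pH = 5.68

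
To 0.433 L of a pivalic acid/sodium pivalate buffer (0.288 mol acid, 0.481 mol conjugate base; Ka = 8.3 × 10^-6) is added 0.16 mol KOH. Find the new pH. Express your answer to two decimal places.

pH = 5.78

OH- converts (CH3)3CCOOH to (CH3)3CCOO-: (CH3)3CCOOH → 0.128 mol, (CH3)3CCOO- → 0.641 mol.
pKa = −log(8.3 × 10^-6) = 5.081
pH = pKa + log(n_(CH3)3CCOO-/n_(CH3)3CCOOH) = 5.081 + log(0.641/0.128) = 5.081 + (+0.700)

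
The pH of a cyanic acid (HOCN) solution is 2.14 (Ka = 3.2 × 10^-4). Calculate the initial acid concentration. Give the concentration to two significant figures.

[H+] = 10^(-2.14) = 7.24 × 10^-3 M = x
Ka = x²/(C₀ − x) ⇒ C₀ = x + x²/Ka
C₀ = 7.24 × 10^-3 + (7.24 × 10^-3)²/(3.2 × 10^-4) = 1.71 × 10^-1 M

C₀ = 1.7 × 10^-1 M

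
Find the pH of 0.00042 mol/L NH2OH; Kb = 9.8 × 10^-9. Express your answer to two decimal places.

NH2OH + H2O ⇌ NH3OH+ + OH-
From the ICE table, Kb = [OH-]²/(0.00042 − [OH-]) = 9.8 × 10^-9.
Since Kb ≪ C₀, [OH-] ≈ √(Kb·C₀) = 2.03 × 10^-6 M.
([OH-]/C₀ = 0.48% < 5%, so the approximation holds.)
pOH = 5.69, so pH = 14.00 − pOH = 8.31

pH = 8.31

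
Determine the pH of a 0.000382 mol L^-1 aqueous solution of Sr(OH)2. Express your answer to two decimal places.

Sr(OH)2 is a strong base (each formula unit releases 2 OH-); [OH-] = 0.000764 M.
pOH = -log(0.000764) = 3.12
pH = 14.00 - 3.12 = 10.88

pH = 10.88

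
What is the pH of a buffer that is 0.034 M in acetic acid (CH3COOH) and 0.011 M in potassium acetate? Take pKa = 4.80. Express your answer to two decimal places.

Using pH = pKa + log([base]/[acid]) with [base]/[acid] = 0.011/0.034:
pH = 4.80 + (-0.490) = 4.31

pH = 4.31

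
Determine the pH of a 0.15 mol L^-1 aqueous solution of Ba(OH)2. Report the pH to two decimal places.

pH = 13.48

Ba(OH)2 is a strong base (each formula unit releases 2 OH-); [OH-] = 0.3 M.
pOH = -log(0.3) = 0.52
pH = 14.00 - 0.52 = 13.48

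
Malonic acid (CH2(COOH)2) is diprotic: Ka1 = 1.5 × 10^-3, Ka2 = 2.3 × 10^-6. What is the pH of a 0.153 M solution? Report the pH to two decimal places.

pH = 1.84

Ka1 ≫ Ka2, so treat the first dissociation as the only significant source of H+.
Ka1 = x²/(0.153 − x) = 1.5 × 10^-3
Solving the quadratic: x = (−Ka1 + √(Ka1² + 4·Ka1·C₀))/2 = 1.44 × 10^-2 M
pH = −log(1.44 × 10^-2) = 1.84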